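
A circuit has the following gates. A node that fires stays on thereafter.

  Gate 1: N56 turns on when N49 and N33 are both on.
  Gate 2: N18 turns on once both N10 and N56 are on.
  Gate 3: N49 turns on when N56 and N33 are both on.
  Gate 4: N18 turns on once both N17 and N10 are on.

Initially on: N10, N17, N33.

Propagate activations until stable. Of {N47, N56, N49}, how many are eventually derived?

0

No rule produces N47, and it is not given.
N56 would need N49 and N33 (Gate 1), but N49 never turns on.
N49 would need N56 and N33 (Gate 3), but N56 never turns on.
None of the 3 are reached.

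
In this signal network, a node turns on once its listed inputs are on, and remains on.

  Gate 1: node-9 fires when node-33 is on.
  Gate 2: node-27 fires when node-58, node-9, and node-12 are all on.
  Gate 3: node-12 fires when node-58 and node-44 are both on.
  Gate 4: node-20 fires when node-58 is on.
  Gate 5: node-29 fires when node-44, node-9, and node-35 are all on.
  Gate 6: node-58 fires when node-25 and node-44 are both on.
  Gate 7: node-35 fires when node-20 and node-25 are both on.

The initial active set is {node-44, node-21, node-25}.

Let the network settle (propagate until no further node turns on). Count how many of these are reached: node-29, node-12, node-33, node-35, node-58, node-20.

node-25 and node-44 are on, so node-58 fires (Gate 6).
Gate 3: node-58 and node-44 on → node-12 on.
node-58 is on, so node-20 fires (Gate 4).
Gate 7: node-20 and node-25 on → node-35 on.
node-29 would need node-44, node-9, and node-35 (Gate 5), but node-9 never turns on.
node-12: reached.
No rule produces node-33, and it is not given.
node-35: reached.
node-58: reached.
node-20: reached.
Reached: node-12, node-35, node-58, and node-20 — 4 of the 6.

4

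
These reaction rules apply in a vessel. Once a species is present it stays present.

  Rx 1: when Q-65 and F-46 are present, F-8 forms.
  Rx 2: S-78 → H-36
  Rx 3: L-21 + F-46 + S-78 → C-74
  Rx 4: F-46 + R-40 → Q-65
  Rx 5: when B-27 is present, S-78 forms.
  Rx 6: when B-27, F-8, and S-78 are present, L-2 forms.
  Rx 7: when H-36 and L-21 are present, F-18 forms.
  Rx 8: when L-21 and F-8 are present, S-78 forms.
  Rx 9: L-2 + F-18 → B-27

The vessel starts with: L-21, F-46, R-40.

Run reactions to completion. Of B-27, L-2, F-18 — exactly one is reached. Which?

F-46 and R-40 present → Q-65 forms (Rx 4).
Q-65 and F-46 present → F-8 forms (Rx 1).
L-21 and F-8 present → S-78 forms (Rx 8).
S-78 present → H-36 forms (Rx 2).
H-36 and L-21 present → F-18 forms (Rx 7).
L-2 would need B-27, F-8, and S-78 (Rx 6), but B-27 never forms. B-27 would need L-2 and F-18 (Rx 9), but L-2 never forms.

F-18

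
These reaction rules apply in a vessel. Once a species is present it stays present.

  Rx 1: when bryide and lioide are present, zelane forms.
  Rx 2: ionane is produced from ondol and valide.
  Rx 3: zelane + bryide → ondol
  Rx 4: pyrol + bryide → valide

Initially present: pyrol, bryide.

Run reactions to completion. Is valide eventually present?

pyrol and bryide present → valide forms (Rx 4).

Yes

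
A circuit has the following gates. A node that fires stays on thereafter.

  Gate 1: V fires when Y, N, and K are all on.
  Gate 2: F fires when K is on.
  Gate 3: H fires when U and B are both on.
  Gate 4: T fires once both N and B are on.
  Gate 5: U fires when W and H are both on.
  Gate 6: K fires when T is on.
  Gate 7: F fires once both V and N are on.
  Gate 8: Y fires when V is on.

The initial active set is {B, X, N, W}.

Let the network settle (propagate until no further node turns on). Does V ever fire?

No

V would need Y, N, and K (Gate 1), but Y never turns on.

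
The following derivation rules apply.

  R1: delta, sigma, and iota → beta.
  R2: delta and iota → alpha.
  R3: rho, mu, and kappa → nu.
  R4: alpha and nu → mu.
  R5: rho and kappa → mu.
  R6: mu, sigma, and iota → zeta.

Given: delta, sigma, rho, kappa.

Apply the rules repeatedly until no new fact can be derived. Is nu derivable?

rho and kappa hold, so mu follows (R5).
rho, mu, and kappa hold, so nu follows (R3).

Yes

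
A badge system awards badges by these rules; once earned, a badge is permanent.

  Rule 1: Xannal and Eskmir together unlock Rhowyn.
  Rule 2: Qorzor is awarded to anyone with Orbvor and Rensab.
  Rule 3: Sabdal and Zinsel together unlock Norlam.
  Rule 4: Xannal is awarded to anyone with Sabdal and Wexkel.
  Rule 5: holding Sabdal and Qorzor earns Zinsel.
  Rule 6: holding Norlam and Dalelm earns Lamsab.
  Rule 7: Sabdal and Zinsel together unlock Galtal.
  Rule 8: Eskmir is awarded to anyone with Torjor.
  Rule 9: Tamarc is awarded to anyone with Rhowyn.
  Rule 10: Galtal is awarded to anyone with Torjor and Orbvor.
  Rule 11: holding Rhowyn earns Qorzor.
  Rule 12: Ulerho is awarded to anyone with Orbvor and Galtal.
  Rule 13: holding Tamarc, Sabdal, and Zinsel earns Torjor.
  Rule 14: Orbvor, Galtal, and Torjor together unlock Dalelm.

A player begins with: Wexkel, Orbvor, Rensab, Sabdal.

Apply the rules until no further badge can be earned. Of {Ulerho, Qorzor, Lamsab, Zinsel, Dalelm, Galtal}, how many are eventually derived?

With Orbvor and Rensab, Qorzor is earned (Rule 2).
With Sabdal and Qorzor, Zinsel is earned (Rule 5).
With Sabdal and Zinsel, Galtal is earned (Rule 7).
With Orbvor and Galtal, Ulerho is earned (Rule 12).
Ulerho: reached.
Qorzor: reached.
Lamsab would need Norlam and Dalelm (Rule 6), but Dalelm is never earned.
Zinsel: reached.
Dalelm would need Orbvor, Galtal, and Torjor (Rule 14), but Torjor is never earned.
Galtal: reached.
Reached: Ulerho, Qorzor, Zinsel, and Galtal — 4 of the 6.

4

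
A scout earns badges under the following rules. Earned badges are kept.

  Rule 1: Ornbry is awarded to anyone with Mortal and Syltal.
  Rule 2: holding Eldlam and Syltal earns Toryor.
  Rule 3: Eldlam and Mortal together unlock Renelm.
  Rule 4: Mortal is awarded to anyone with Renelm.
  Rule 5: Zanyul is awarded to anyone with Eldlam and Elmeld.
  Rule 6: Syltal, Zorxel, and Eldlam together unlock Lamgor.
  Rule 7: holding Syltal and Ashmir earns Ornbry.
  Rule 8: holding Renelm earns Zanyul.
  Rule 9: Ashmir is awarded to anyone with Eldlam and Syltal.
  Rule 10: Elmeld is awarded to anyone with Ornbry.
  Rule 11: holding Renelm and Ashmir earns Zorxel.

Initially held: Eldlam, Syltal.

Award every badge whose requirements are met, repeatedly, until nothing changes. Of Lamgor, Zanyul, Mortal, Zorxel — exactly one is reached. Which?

With Eldlam and Syltal, Ashmir is earned (Rule 9).
With Syltal and Ashmir, Ornbry is earned (Rule 7).
With Ornbry, Elmeld is earned (Rule 10).
With Eldlam and Elmeld, Zanyul is earned (Rule 5).
Lamgor would need Syltal, Zorxel, and Eldlam (Rule 6), but Zorxel is never earned. Mortal would need Renelm (Rule 4), but Renelm is never earned. Zorxel would need Renelm and Ashmir (Rule 11), but Renelm is never earned.

Zanyul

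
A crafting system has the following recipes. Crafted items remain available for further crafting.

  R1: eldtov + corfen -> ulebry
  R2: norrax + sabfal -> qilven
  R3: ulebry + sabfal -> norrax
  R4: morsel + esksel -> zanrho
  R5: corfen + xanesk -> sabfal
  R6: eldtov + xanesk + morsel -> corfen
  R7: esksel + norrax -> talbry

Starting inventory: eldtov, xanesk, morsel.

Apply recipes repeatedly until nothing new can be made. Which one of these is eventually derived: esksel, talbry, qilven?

eldtov + xanesk + morsel -> corfen (R6).
corfen + xanesk -> sabfal (R5).
eldtov + corfen -> ulebry (R1).
Using R3, ulebry and sabfal make norrax.
Using R2, norrax and sabfal make qilven.
talbry would need esksel and norrax (R7), but esksel is never obtained. No rule produces esksel, and it is not given.

qilven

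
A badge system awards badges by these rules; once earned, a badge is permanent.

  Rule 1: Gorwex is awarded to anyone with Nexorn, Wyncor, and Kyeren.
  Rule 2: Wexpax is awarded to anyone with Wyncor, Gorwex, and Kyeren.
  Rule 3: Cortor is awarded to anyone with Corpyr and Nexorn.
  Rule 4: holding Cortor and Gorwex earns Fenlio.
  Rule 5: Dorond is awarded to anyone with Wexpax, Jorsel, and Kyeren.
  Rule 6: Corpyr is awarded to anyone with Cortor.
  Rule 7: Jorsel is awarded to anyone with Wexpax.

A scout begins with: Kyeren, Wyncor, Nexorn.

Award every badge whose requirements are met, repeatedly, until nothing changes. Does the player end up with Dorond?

Yes

With Nexorn, Wyncor, and Kyeren, Gorwex is earned (Rule 1).
With Wyncor, Gorwex, and Kyeren, Wexpax is earned (Rule 2).
With Wexpax, Jorsel is earned (Rule 7).
With Wexpax, Jorsel, and Kyeren, Dorond is earned (Rule 5).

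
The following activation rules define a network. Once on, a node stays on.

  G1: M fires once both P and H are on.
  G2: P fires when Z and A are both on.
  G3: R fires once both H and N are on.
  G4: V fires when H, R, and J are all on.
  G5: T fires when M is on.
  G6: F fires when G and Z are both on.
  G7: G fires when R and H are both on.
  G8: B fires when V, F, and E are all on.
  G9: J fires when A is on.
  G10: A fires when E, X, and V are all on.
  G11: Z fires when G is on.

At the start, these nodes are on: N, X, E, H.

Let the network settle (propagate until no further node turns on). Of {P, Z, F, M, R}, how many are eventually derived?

G3: H and N on → R on.
R and H are on, so G fires (G7).
G is on, so Z fires (G11).
G and Z are on, so F fires (G6).
P would need Z and A (G2), but A never turns on.
Z: reached.
F: reached.
M would need P and H (G1), but P never turns on.
R: reached.
Reached: Z, F, and R — 3 of the 5.

3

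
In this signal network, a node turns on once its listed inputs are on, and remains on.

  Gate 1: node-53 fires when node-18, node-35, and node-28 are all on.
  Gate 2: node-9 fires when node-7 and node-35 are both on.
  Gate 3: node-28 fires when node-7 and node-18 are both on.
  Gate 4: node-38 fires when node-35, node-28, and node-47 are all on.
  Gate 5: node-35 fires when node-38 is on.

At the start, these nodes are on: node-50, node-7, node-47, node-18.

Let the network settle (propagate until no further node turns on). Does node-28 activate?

node-7 and node-18 are on, so node-28 fires (Gate 3).

Yes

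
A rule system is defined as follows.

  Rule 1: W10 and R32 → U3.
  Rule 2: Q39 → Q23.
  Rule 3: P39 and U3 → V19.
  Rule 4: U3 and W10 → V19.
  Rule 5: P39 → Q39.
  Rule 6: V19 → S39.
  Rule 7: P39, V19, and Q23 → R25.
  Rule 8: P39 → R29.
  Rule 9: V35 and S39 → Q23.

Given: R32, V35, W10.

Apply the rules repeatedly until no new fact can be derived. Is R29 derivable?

R29 would need P39 (Rule 8), but P39 is never established.

No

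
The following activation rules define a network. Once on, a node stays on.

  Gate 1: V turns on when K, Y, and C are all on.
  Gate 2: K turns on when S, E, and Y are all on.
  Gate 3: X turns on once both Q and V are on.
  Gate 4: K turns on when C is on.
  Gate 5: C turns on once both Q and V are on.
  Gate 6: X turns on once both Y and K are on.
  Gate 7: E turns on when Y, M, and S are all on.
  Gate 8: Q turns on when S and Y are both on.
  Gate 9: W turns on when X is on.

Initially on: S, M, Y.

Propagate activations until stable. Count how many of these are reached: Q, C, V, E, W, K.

4

Gate 7: Y, M, and S on → E on.
Gate 8: S and Y on → Q on.
Gate 2: S, E, and Y on → K on.
Gate 6: Y and K on → X on.
X is on, so W turns on (Gate 9).
Q: reached.
C would need Q and V (Gate 5), but V never turns on.
V would need K, Y, and C (Gate 1), but C never turns on.
E: reached.
W: reached.
K: reached.
Reached: Q, E, W, and K — 4 of the 6.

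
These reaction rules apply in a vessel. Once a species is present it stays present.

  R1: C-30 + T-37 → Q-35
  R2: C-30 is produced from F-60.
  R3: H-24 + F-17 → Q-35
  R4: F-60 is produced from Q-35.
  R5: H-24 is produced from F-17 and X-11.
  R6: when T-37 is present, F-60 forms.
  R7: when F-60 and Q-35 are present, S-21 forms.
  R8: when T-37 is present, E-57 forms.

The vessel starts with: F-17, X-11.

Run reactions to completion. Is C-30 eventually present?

F-17 and X-11 present → H-24 forms (R5).
H-24 and F-17 present → Q-35 forms (R3).
Q-35 present → F-60 forms (R4).
F-60 present → C-30 forms (R2).

Yes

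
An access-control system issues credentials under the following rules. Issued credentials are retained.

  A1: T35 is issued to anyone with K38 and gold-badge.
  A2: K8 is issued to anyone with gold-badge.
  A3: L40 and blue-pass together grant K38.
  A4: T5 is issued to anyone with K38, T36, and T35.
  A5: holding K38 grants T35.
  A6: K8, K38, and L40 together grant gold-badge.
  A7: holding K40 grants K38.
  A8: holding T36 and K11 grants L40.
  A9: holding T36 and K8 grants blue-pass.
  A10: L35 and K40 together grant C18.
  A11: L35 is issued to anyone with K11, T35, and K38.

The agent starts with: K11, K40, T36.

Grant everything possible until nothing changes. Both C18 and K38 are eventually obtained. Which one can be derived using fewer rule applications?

K38: Holding K40 grants K38 (A7). [1 rule application]
C18: Holding K40 grants K38 (A7). Holding K38 grants T35 (A5). Holding K11, T35, and K38 grants L35 (A11). Holding L35 and K40 grants C18 (A10). [4 rule applications]
K38 needs fewer.

K38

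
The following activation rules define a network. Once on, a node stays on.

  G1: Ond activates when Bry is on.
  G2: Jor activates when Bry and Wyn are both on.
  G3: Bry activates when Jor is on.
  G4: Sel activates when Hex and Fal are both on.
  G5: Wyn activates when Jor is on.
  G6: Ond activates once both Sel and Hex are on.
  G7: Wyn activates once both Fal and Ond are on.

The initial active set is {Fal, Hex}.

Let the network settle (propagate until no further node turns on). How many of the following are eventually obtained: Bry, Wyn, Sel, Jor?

Hex and Fal are on, so Sel activates (G4).
G6: Sel and Hex on → Ond on.
G7: Fal and Ond on → Wyn on.
Bry would need Jor (G3), but Jor never turns on.
Wyn: reached.
Sel: reached.
Jor would need Bry and Wyn (G2), but Bry never turns on.
Reached: Wyn and Sel — 2 of the 4.

2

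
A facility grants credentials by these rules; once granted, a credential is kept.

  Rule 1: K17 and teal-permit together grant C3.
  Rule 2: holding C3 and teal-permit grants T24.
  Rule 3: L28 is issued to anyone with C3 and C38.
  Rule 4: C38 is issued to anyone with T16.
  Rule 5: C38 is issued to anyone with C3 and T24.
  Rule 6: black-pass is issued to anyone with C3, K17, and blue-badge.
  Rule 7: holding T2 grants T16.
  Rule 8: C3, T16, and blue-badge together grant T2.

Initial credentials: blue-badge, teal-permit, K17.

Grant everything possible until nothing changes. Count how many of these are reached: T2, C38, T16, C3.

Holding K17 and teal-permit grants C3 (Rule 1).
Holding C3 and teal-permit grants T24 (Rule 2).
Holding C3 and T24 grants C38 (Rule 5).
T2 would need C3, T16, and blue-badge (Rule 8), but T16 is never granted.
C38: reached.
T16 would need T2 (Rule 7), but T2 is never granted.
C3: reached.
Reached: C38 and C3 — 2 of the 4.

2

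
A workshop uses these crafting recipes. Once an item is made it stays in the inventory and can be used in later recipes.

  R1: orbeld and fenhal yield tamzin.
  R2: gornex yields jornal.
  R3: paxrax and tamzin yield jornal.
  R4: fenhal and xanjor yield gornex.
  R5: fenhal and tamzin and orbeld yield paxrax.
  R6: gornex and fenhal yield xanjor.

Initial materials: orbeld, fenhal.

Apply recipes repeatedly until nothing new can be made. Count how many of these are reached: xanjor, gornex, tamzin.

1

Using R1, orbeld and fenhal make tamzin.
xanjor would need gornex and fenhal (R6), but gornex is never obtained.
gornex would need fenhal and xanjor (R4), but xanjor is never obtained.
tamzin: reached.
Reached: tamzin — 1 of the 3.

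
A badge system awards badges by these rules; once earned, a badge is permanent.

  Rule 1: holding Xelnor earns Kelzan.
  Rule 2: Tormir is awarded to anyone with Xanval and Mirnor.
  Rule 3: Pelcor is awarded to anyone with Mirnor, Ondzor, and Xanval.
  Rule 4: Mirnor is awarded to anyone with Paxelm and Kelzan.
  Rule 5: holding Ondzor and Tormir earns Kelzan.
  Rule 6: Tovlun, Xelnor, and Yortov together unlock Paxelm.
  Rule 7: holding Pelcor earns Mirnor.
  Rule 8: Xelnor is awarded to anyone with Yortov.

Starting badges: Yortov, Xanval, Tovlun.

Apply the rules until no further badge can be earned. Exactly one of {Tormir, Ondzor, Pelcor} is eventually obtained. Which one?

With Yortov, Xelnor is earned (Rule 8).
With Tovlun, Xelnor, and Yortov, Paxelm is earned (Rule 6).
With Xelnor, Kelzan is earned (Rule 1).
With Paxelm and Kelzan, Mirnor is earned (Rule 4).
With Xanval and Mirnor, Tormir is earned (Rule 2).
No rule produces Ondzor, and it is not given. Pelcor would need Mirnor, Ondzor, and Xanval (Rule 3), but Ondzor is never earned.

Tormir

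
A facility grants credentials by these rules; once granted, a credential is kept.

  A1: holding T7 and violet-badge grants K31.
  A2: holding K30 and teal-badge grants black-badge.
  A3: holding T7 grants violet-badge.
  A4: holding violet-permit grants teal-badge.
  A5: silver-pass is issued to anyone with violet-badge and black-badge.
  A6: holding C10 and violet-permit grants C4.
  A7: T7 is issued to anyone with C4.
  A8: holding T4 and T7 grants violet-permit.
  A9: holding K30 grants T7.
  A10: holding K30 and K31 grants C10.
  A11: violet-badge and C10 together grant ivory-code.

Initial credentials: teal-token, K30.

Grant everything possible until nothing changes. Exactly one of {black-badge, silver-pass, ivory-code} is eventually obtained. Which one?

Holding K30 grants T7 (A9).
Holding T7 grants violet-badge (A3).
Holding T7 and violet-badge grants K31 (A1).
Holding K30 and K31 grants C10 (A10).
Holding violet-badge and C10 grants ivory-code (A11).
black-badge would need K30 and teal-badge (A2), but teal-badge is never granted. silver-pass would need violet-badge and black-badge (A5), but black-badge is never granted.

ivory-code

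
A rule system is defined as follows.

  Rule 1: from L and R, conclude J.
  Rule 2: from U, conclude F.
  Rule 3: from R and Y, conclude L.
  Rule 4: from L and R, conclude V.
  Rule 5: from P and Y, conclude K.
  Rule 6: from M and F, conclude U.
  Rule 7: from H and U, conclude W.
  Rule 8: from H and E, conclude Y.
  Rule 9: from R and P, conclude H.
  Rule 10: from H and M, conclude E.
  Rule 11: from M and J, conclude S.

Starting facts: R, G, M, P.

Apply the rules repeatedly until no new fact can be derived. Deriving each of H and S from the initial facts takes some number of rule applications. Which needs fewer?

H: From R and P, Rule 9 gives H. [1 rule application]
S: R and P hold, so H follows (Rule 9). H and M hold, so E follows (Rule 10). From H and E, Rule 8 gives Y. From R and Y, Rule 3 gives L. L and R hold, so J follows (Rule 1). From M and J, Rule 11 gives S. [6 rule applications]
H needs fewer.

H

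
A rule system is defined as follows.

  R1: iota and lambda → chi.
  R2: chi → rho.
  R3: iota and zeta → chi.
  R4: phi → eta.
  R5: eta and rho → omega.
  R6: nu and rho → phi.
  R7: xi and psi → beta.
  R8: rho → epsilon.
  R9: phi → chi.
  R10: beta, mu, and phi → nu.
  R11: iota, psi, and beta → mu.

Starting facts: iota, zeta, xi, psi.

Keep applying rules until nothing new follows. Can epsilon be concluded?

Yes

From iota and zeta, R3 gives chi.
From chi, R2 gives rho.
rho holds, so epsilon follows (R8).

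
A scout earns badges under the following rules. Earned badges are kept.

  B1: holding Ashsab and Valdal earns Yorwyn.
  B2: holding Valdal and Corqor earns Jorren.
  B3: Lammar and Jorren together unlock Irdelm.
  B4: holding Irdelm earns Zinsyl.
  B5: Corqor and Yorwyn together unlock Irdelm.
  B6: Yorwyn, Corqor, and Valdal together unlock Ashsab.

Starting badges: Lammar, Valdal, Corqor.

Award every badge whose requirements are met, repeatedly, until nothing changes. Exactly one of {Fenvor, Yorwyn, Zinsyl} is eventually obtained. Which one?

With Valdal and Corqor, Jorren is earned (B2).
With Lammar and Jorren, Irdelm is earned (B3).
With Irdelm, Zinsyl is earned (B4).
Yorwyn would need Ashsab and Valdal (B1), but Ashsab is never earned. No rule produces Fenvor, and it is not given.

Zinsyl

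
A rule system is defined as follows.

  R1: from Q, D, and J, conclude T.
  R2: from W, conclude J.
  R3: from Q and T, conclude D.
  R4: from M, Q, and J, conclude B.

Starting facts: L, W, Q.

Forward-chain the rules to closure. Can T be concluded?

T would need Q, D, and J (R1), but D is never established.

No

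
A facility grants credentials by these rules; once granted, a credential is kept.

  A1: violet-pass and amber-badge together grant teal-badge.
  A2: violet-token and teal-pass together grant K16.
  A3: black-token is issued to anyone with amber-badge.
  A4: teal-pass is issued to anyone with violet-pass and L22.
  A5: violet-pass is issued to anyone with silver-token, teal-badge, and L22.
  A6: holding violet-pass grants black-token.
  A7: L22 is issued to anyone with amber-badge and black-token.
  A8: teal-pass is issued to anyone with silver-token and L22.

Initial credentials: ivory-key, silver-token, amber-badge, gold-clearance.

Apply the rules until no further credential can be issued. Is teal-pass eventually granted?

Yes

Holding amber-badge grants black-token (A3).
Holding amber-badge and black-token grants L22 (A7).
Holding silver-token and L22 grants teal-pass (A8).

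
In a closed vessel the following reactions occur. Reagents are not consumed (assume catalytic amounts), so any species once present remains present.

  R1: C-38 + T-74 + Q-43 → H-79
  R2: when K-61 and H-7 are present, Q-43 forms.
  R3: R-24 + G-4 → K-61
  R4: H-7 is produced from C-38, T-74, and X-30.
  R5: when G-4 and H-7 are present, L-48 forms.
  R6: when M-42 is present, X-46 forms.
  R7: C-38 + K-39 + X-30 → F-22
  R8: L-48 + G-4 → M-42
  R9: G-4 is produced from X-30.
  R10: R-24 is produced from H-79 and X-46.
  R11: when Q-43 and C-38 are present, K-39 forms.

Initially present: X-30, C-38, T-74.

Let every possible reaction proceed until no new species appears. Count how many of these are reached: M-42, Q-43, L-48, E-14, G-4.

C-38, T-74, and X-30 present → H-7 forms (R4).
X-30 present → G-4 forms (R9).
G-4 and H-7 present → L-48 forms (R5).
L-48 and G-4 present → M-42 forms (R8).
M-42: reached.
Q-43 would need K-61 and H-7 (R2), but K-61 never forms.
L-48: reached.
No rule produces E-14, and it is not given.
G-4: reached.
Reached: M-42, L-48, and G-4 — 3 of the 5.

3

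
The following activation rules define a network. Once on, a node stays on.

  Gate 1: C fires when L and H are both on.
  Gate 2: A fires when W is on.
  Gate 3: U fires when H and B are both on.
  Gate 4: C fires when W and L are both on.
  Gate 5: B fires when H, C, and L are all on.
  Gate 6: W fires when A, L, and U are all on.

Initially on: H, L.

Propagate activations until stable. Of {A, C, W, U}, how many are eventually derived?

2

Gate 1: L and H on → C on.
H, C, and L are on, so B fires (Gate 5).
H and B are on, so U fires (Gate 3).
A would need W (Gate 2), but W never turns on.
C: reached.
W would need A, L, and U (Gate 6), but A never turns on.
U: reached.
Reached: C and U — 2 of the 4.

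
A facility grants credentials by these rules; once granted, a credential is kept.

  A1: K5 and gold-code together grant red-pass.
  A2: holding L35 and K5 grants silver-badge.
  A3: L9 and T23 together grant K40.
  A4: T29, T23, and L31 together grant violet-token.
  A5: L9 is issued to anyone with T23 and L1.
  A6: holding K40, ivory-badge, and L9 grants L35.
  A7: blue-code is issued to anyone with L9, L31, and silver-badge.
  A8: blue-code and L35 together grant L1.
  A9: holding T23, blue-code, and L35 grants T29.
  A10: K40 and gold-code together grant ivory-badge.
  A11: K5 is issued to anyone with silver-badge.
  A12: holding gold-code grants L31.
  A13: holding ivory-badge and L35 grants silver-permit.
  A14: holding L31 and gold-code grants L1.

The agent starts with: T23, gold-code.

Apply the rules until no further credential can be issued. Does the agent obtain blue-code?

No

blue-code would need L9, L31, and silver-badge (A7), but silver-badge is never granted.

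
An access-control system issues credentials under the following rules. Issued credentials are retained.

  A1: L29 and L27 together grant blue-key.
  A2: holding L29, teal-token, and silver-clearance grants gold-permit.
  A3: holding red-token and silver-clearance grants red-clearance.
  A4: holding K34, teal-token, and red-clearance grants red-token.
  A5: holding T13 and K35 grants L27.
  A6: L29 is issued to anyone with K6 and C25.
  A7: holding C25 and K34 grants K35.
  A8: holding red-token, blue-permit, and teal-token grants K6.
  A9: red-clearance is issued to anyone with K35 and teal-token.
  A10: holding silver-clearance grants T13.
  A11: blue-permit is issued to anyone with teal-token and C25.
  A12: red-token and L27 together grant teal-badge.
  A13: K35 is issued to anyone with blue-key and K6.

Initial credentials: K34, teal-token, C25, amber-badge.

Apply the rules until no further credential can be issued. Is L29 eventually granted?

Yes

Holding teal-token and C25 grants blue-permit (A11).
Holding C25 and K34 grants K35 (A7).
Holding K35 and teal-token grants red-clearance (A9).
Holding K34, teal-token, and red-clearance grants red-token (A4).
Holding red-token, blue-permit, and teal-token grants K6 (A8).
Holding K6 and C25 grants L29 (A6).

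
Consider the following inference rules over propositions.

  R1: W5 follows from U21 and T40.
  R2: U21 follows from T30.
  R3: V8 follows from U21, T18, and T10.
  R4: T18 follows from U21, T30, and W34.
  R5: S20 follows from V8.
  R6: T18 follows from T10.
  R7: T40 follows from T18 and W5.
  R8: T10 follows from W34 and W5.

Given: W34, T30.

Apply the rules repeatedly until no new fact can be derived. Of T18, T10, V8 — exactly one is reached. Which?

T18

T30 holds, so U21 follows (R2).
U21, T30, and W34 hold, so T18 follows (R4).
T10 would need W34 and W5 (R8), but W5 is never established. V8 would need U21, T18, and T10 (R3), but T10 is never established.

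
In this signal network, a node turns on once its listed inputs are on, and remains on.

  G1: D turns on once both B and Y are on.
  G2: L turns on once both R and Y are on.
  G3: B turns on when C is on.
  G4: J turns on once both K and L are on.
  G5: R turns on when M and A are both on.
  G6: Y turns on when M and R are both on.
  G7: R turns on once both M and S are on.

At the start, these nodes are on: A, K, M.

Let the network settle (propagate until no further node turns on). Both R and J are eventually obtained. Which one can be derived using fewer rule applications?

R: G5: M and A on → R on. [1 rule application]
J: G5: M and A on → R on. G6: M and R on → Y on. G2: R and Y on → L on. K and L are on, so J turns on (G4). [4 rule applications]
R needs fewer.

R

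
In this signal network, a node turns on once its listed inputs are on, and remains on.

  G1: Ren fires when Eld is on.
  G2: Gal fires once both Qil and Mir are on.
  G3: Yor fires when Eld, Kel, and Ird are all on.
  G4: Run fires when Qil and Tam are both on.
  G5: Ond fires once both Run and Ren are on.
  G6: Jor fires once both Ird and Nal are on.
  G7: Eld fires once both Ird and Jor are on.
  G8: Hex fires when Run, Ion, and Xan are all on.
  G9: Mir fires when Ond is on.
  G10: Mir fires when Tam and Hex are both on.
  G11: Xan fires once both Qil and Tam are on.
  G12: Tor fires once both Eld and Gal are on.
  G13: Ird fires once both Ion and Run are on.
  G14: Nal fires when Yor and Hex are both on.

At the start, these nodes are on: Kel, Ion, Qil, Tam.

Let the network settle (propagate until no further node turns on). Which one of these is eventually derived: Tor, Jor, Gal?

Gal

Qil and Tam are on, so Run fires (G4).
Qil and Tam are on, so Xan fires (G11).
Run, Ion, and Xan are on, so Hex fires (G8).
Tam and Hex are on, so Mir fires (G10).
G2: Qil and Mir on → Gal on.
Jor would need Ird and Nal (G6), but Nal never turns on. Tor would need Eld and Gal (G12), but Eld never turns on.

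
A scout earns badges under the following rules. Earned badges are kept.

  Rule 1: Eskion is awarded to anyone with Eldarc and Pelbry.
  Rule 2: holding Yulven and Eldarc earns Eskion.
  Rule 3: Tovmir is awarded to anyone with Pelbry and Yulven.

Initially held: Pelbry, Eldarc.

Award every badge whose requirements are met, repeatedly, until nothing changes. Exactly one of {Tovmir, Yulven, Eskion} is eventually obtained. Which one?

Eskion

With Eldarc and Pelbry, Eskion is earned (Rule 1).
No rule produces Yulven, and it is not given. Tovmir would need Pelbry and Yulven (Rule 3), but Yulven is never earned.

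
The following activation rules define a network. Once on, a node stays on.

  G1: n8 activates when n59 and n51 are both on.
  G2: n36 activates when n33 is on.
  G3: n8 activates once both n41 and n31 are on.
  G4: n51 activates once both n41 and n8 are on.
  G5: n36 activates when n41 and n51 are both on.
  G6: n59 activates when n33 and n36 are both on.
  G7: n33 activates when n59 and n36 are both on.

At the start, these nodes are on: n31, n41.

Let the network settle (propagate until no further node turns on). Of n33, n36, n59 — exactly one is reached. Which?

G3: n41 and n31 on → n8 on.
n41 and n8 are on, so n51 activates (G4).
G5: n41 and n51 on → n36 on.
n33 would need n59 and n36 (G7), but n59 never turns on. n59 would need n33 and n36 (G6), but n33 never turns on.

n36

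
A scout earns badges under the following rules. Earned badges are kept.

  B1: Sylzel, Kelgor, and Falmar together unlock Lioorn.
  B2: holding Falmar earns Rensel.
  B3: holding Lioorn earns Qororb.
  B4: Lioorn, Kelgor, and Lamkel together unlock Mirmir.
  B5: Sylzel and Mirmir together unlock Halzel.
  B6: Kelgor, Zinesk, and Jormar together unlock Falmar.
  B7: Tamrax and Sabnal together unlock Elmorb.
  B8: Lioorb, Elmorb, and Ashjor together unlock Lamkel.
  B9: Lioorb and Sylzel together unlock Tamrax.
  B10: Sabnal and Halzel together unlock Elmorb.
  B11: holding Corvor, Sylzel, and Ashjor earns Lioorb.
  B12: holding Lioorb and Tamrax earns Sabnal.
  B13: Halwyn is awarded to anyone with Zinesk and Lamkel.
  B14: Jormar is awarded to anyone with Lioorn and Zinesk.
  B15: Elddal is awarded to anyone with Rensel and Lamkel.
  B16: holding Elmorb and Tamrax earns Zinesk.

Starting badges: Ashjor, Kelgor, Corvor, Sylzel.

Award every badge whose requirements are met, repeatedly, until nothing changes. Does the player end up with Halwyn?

With Corvor, Sylzel, and Ashjor, Lioorb is earned (B11).
With Lioorb and Sylzel, Tamrax is earned (B9).
With Lioorb and Tamrax, Sabnal is earned (B12).
With Tamrax and Sabnal, Elmorb is earned (B7).
With Lioorb, Elmorb, and Ashjor, Lamkel is earned (B8).
With Elmorb and Tamrax, Zinesk is earned (B16).
With Zinesk and Lamkel, Halwyn is earned (B13).

Yes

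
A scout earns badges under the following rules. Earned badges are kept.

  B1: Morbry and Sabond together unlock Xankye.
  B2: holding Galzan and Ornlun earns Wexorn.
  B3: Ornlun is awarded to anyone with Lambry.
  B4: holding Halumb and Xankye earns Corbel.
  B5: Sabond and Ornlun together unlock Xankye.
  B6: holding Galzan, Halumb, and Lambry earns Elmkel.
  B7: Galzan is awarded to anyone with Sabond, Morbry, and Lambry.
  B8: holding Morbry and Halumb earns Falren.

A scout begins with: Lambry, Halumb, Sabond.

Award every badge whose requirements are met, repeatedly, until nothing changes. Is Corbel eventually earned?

With Lambry, Ornlun is earned (B3).
With Sabond and Ornlun, Xankye is earned (B5).
With Halumb and Xankye, Corbel is earned (B4).

Yes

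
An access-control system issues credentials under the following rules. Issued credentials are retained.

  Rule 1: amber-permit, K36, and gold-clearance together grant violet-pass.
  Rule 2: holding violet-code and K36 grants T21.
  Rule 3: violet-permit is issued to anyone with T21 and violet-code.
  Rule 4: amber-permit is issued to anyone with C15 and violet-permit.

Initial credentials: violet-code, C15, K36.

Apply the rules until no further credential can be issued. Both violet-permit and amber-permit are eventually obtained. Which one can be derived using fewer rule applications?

violet-permit: Holding violet-code and K36 grants T21 (Rule 2). Holding T21 and violet-code grants violet-permit (Rule 3). [2 rule applications]
amber-permit: Holding violet-code and K36 grants T21 (Rule 2). Holding T21 and violet-code grants violet-permit (Rule 3). Holding C15 and violet-permit grants amber-permit (Rule 4). [3 rule applications]
violet-permit needs fewer.

violet-permit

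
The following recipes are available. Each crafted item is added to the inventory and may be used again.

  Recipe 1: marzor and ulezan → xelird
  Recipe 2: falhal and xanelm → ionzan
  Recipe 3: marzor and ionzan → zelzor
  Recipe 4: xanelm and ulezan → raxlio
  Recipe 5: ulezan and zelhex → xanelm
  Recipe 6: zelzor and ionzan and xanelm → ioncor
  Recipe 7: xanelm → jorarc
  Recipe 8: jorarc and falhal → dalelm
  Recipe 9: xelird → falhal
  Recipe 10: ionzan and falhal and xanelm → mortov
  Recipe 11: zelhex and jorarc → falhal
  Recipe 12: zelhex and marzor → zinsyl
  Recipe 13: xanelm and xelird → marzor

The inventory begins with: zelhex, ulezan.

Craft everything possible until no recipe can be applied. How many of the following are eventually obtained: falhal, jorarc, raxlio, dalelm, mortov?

Using Recipe 5, ulezan and zelhex make xanelm.
xanelm and ulezan → raxlio (Recipe 4).
xanelm → jorarc (Recipe 7).
zelhex and jorarc → falhal (Recipe 11).
Using Recipe 8, jorarc and falhal make dalelm.
falhal and xanelm → ionzan (Recipe 2).
ionzan and falhal and xanelm → mortov (Recipe 10).
falhal: reached.
jorarc: reached.
raxlio: reached.
dalelm: reached.
mortov: reached.
All 5 are reached.

5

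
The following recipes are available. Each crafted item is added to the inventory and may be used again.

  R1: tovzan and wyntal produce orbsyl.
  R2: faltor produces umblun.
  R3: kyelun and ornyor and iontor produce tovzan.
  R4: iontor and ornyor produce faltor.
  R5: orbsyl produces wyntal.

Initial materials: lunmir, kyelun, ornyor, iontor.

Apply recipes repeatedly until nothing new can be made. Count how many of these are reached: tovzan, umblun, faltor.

Using R3, kyelun, ornyor, and iontor make tovzan.
Using R4, iontor and ornyor make faltor.
faltor → umblun (R2).
tovzan: reached.
umblun: reached.
faltor: reached.
All 3 are reached.

3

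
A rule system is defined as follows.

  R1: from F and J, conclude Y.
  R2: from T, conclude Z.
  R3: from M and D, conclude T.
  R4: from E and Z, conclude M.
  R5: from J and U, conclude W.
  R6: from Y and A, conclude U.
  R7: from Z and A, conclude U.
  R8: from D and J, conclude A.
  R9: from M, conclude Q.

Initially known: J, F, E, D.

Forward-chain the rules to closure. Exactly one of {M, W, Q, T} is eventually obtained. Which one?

From F and J, R1 gives Y.
From D and J, R8 gives A.
Y and A hold, so U follows (R6).
J and U hold, so W follows (R5).
Q would need M (R9), but M is never established. T would need M and D (R3), but M is never established. M would need E and Z (R4), but Z is never established.

W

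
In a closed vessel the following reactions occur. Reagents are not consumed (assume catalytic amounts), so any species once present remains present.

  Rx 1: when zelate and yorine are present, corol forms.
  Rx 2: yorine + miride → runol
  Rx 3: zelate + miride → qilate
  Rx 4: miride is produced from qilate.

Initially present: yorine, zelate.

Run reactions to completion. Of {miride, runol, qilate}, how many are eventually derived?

0

miride would need qilate (Rx 4), but qilate never forms.
runol would need yorine and miride (Rx 2), but miride never forms.
qilate would need zelate and miride (Rx 3), but miride never forms.
None of the 3 are reached.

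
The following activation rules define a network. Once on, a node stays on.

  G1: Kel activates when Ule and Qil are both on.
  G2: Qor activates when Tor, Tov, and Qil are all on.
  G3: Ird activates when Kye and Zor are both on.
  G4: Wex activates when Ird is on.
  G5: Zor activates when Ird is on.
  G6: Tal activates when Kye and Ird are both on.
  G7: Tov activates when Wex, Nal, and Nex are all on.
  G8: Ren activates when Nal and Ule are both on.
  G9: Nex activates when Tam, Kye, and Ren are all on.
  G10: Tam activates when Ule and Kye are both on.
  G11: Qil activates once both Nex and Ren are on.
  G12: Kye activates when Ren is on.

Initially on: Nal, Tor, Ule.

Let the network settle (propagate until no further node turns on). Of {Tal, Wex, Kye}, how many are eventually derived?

Nal and Ule are on, so Ren activates (G8).
Ren is on, so Kye activates (G12).
Tal would need Kye and Ird (G6), but Ird never turns on.
Wex would need Ird (G4), but Ird never turns on.
Kye: reached.
Reached: Kye — 1 of the 3.

1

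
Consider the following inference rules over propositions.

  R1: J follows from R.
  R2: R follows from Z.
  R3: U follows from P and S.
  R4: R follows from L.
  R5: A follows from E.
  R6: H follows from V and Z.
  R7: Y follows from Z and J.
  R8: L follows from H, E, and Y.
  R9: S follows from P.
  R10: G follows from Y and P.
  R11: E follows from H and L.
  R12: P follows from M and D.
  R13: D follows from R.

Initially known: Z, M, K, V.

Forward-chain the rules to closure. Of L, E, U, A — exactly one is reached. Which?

From Z, R2 gives R.
R holds, so D follows (R13).
From M and D, R12 gives P.
From P, R9 gives S.
P and S hold, so U follows (R3).
A would need E (R5), but E is never established. L would need H, E, and Y (R8), but E is never established. E would need H and L (R11), but L is never established.

U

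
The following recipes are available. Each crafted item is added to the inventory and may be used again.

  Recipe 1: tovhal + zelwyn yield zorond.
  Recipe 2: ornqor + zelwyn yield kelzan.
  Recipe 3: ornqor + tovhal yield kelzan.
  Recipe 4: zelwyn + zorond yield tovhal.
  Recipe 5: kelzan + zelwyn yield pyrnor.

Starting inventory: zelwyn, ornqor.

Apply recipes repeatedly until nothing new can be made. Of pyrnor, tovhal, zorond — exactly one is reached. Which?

ornqor + zelwyn → kelzan (Recipe 2).
Using Recipe 5, kelzan and zelwyn make pyrnor.
tovhal would need zelwyn and zorond (Recipe 4), but zorond is never obtained. zorond would need tovhal and zelwyn (Recipe 1), but tovhal is never obtained.

pyrnor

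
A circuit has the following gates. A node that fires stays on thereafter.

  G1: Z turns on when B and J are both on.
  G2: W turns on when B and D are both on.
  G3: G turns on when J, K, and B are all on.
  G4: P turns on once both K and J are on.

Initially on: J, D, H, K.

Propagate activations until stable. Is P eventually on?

K and J are on, so P turns on (G4).

Yes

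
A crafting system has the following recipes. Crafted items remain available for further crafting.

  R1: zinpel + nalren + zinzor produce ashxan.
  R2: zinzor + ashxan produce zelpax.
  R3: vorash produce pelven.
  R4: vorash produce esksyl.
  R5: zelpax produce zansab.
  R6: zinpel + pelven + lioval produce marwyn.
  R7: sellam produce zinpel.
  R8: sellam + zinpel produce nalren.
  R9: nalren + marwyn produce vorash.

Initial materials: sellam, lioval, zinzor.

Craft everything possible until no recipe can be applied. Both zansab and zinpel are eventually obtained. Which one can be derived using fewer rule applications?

zinpel

zinpel: Using R7, sellam makes zinpel. [1 rule application]
zansab: sellam → zinpel (R7). Using R8, sellam and zinpel make nalren. zinpel + nalren + zinzor → ashxan (R1). Using R2, zinzor and ashxan make zelpax. Using R5, zelpax makes zansab. [5 rule applications]
zinpel needs fewer.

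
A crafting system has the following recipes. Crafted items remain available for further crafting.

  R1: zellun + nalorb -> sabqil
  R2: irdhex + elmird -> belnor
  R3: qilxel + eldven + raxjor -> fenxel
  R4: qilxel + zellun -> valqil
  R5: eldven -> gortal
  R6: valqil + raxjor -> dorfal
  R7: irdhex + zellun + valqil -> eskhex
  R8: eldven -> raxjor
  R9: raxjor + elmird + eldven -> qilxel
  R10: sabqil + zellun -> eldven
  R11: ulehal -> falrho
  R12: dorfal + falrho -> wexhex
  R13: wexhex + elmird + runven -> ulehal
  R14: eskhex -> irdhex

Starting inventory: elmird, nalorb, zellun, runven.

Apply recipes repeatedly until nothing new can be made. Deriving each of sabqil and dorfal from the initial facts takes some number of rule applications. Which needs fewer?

sabqil

sabqil: zellun + nalorb -> sabqil (R1). [1 rule application]
dorfal: Using R1, zellun and nalorb make sabqil. Using R10, sabqil and zellun make eldven. eldven -> raxjor (R8). Using R9, raxjor, elmird, and eldven make qilxel. qilxel + zellun -> valqil (R4). Using R6, valqil and raxjor make dorfal. [6 rule applications]
sabqil needs fewer.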